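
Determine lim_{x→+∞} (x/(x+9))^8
As x → +∞: x/(x+9) = 1/(1 + 9/x) → 1, and the 8th power of a limit-1 base also → 1.
Limit = 1.

Final answer: 1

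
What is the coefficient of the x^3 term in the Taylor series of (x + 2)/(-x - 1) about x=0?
Expand to order 3: (x + 2)/(-x - 1) = x^3 - x^2 + x - 2 + O(x^4).
The coefficient of x^3 is 1.

Final answer: 1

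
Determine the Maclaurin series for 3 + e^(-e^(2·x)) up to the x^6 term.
-4·x^6·e^(-1)/5 - 8·x^5·e^(-1)/15 + 2·x^4·e^(-1)/3 + 4·x^3·e^(-1)/3 - 2·x·e^(-1) + e^(-1) + 3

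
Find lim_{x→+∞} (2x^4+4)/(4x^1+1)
This is an ∞/∞ indeterminate form as x → +∞.
Divide numerator and denominator by x^4 and let the lower-order terms vanish; the numerator's degree 4 exceeds the denominator's degree 1, so the quotient diverges.
Limit = ∞.

Final answer: ∞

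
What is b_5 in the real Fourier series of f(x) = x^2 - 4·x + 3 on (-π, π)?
b_5 = (1/π) ∫_{-π}^{π} f(x)·sin(5x) dx.
Evaluate the integral (use parity and integration by parts as needed): b_5 = -8/5.

Final answer: -8/5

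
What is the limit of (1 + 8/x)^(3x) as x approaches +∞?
As x → +∞: write (1 + 8/x)^(3x) = ((1 + 8/x)^x)^3 → (e^8)^3 = e^24.
Limit = e^(24).

Final answer: e^(24)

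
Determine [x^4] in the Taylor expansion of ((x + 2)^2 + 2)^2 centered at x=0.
Expand to order 4: ((x + 2)^2 + 2)^2 = x^4 + 8·x^3 + 28·x^2 + 48·x + 36 + O(x^5).
The coefficient of x^4 is 1.

Final answer: 1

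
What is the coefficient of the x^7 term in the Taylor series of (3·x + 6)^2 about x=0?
Expand to order 7: (3·x + 6)^2 = 9·x^2 + 36·x + 36 + O(x^8).
The coefficient of x^7 is 0.

Final answer: 0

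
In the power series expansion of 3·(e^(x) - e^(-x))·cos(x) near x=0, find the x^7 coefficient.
Expand to order 7: 3·(e^(x) - e^(-x))·cos(x) = x^7/105 - x^5/5 - 2·x^3 + 6·x + O(x^8).
The coefficient of x^7 is 1/105.

Final answer: 1/105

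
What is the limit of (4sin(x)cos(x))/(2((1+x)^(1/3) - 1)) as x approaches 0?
Both numerator and denominator → 0 as x → 0; this is a 0/0 indeterminate form.
Expand each to leading order near x = 0: numerator ~ 4·x, denominator ~ 2·x/3.
The limit of the ratio is 6.

Final answer: 6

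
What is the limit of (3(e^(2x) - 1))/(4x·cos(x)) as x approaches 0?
Both numerator and denominator → 0 as x → 0; this is a 0/0 indeterminate form.
Expand each to leading order near x = 0: numerator ~ 6·x, denominator ~ 4·x.
The limit of the ratio is 3/2.

Final answer: 3/2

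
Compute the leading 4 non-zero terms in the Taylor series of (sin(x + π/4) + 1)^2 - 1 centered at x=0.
x^3·(√(2)/2 + 1)^2·(-1/(2·(√(2)/2 + 1)^2) - √(2)/(6·(√(2)/2 + 1))) + x^2·(√(2)/2 + 1)^2·(-√(2)/(2·(√(2)/2 + 1)) + 1/(2·(√(2)/2 + 1)^2)) + √(2)·x·(√(2)/2 + 1) - 1 + (√(2)/2 + 1)^2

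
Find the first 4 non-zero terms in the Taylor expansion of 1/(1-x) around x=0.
x^3 + x^2 + x + 1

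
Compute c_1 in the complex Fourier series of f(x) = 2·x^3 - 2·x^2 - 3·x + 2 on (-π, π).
Compute the real Fourier coefficients first: a_1 = 8, b_1 = -30 + 4·π^2.
Then c_1 = (a_1 − i·b_1)/2 = 4 - 2·i·π^2 + 15·i.

Final answer: 4 - 2·i·π^2 + 15·i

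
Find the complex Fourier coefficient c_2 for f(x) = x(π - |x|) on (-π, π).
Compute the real Fourier coefficients first: a_2 = 0, b_2 = 0.
Then c_2 = (a_2 − i·b_2)/2 = 0.

Final answer: 0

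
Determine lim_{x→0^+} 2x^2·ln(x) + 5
The product is a 0·∞ indeterminate form at x → 0⁺.
Rewrite the product as 2·ln(x) / x^(-2) and apply L'Hôpital, or use the standard hierarchy x^(-2) ≫ |ln x| as x → 0⁺.
The indeterminate product → 0, so the limit = 5.

Final answer: 5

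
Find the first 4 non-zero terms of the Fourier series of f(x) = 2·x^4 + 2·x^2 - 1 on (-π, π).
(88 - 16·π^2)·cos(x) + (-4 + 4·π^2)·cos(2·x) + (8/27 - 16·π^2/9)·cos(3·x) - 1 + 2·π^2/3 + 2·π^4/5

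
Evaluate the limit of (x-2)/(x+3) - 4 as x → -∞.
Evaluate the dominant behaviour as x → -∞; each term tends to a finite value or vanishes.
Limit = -3.

Final answer: -3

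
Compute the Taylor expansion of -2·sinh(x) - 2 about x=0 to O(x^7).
-x^5/60 - x^3/3 - 2·x - 2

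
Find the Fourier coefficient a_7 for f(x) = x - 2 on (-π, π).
a_7 = (1/π) ∫_{-π}^{π} f(x)·cos(7x) dx.
Evaluate the integral (use parity and integration by parts as needed): a_7 = 0.

Final answer: 0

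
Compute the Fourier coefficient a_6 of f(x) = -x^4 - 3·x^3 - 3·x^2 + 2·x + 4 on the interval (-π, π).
a_6 = (1/π) ∫_{-π}^{π} f(x)·cos(6x) dx.
Evaluate the integral (use parity and integration by parts as needed): a_6 = -2·π^2/9 - 8/27.

Final answer: -2·π^2/9 - 8/27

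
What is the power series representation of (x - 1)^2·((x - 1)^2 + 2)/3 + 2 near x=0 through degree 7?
x^4/3 - 4·x^3/3 + 8·x^2/3 - 8·x/3 + 3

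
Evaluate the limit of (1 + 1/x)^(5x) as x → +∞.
As x → +∞: write (1 + 1/x)^(5x) = ((1 + 1/x)^x)^5 → (e^1)^5 = e^5.
Limit = e^(5).

Final answer: e^(5)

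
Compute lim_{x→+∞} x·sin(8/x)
As x → +∞: let u = 8/x → 0⁺; then x·sin(8/x) = 8·sin(u)/u → 8·1 = 8.
Limit = 8.

Final answer: 8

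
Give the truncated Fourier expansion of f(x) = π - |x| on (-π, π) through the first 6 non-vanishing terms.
4·cos(x)/π + 4·cos(3·x)/(9·π) + 4·cos(5·x)/(25·π) + 4·cos(7·x)/(49·π) + 4·cos(9·x)/(81·π) + π/2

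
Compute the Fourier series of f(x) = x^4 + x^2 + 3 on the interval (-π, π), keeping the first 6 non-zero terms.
(44 - 8·π^2)·cos(x) + (-2 + 2·π^2)·cos(2·x) + (4/27 - 8·π^2/9)·cos(3·x) + (1/16 + π^2/2)·cos(4·x) + (-8·π^2/25 - 52/625)·cos(5·x) + 3 + π^2/3 + π^4/5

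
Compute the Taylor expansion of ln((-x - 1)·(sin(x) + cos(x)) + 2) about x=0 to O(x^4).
-3·x^3 - 5·x^2/2 - 2·x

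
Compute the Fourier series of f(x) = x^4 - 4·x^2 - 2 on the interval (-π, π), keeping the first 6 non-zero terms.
(64 - 8·π^2)·cos(x) + (-7 + 2·π^2)·cos(2·x) + (64/27 - 8·π^2/9)·cos(3·x) + (-19/16 + π^2/2)·cos(4·x) + (448/625 - 8·π^2/25)·cos(5·x) - 4·π^2/3 - 2 + π^4/5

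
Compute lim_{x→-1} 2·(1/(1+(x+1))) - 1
Direct substitution at x = -1 gives 1.

Final answer: 1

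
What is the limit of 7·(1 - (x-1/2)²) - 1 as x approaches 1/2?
Direct substitution at x = 1/2 gives 6.

Final answer: 6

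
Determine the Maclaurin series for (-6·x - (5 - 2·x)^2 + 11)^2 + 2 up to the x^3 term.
-112·x^3 + 308·x^2 - 392·x + 198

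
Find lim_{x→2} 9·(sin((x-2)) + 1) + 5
Direct substitution at x = 2 gives 14.

Final answer: 14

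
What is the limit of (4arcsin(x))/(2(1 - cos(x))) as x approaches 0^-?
Both numerator and denominator → 0 as x → 0^-; this is a 0/0 indeterminate form.
Expand each to leading order near x = 0: numerator ~ 4·x, denominator ~ x^2.
The limit of the ratio is -∞.

Final answer: -∞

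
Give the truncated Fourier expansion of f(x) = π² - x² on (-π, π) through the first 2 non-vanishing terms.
4·cos(x) + 2·π^2/3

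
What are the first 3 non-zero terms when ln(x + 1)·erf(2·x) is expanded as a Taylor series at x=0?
-4·x^4/√(π) - 2·x^3/√(π) + 4·x^2/√(π)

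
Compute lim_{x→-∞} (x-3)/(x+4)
Evaluate the dominant behaviour as x → -∞; each term tends to a finite value or vanishes.
Limit = 1.

Final answer: 1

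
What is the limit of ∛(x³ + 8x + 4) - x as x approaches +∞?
This is an ∞ − ∞ indeterminate form.
Multiply by (A² + AB + B²)/(A² + AB + B²) where A = ∛(x³+8x + 4), B = x to use A³ − B³ = (A−B)(A²+AB+B²); the x³ terms cancel, leaving (8x + 4)/(A²+AB+B²) with denominator ~ 3x², so the limit is 0.
Limit = 0.

Final answer: 0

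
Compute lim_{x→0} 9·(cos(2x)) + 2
Direct substitution at x = 0 gives 11.

Final answer: 11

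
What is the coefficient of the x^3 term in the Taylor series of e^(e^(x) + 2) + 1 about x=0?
Expand to order 3: e^(e^(x) + 2) + 1 = 5·x^3·e^(3)/6 + x^2·e^(3) + x·e^(3) + 1 + e^(3) + O(x^4).
The coefficient of x^3 is 5·e^(3)/6.

Final answer: 5·e^(3)/6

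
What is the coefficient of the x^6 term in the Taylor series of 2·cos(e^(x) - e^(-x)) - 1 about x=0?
8/15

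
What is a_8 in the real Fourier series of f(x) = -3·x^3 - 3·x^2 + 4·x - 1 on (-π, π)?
a_8 = (1/π) ∫_{-π}^{π} f(x)·cos(8x) dx.
Evaluate the integral (use parity and integration by parts as needed): a_8 = -3/16.

Final answer: -3/16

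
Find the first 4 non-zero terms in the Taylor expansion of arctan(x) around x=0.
-x^7/7 + x^5/5 - x^3/3 + x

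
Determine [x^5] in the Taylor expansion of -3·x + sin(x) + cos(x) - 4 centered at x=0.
Expand to order 5: -3·x + sin(x) + cos(x) - 4 = x^5/120 + x^4/24 - x^3/6 - x^2/2 - 2·x - 3 + O(x^6).
The coefficient of x^5 is 1/120.

Final answer: 1/120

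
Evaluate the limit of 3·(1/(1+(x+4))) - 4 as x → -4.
Direct substitution at x = -4 gives -1.

Final answer: -1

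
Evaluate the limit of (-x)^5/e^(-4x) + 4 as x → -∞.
The quotient is an ∞/∞ indeterminate form as x → -∞.
Compare growth rates of the dominant terms (exponentials ≫ polynomials ≫ logarithms), or apply L'Hôpital's rule; the quotient → 0.
Adding the constant: 0 + 4 = 4. Limit = 4.

Final answer: 4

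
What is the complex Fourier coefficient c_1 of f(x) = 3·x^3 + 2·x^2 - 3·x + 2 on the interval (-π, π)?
Compute the real Fourier coefficients first: a_1 = -8, b_1 = -42 + 6·π^2.
Then c_1 = (a_1 − i·b_1)/2 = -4 - 3·i·π^2 + 21·i.

Final answer: -4 - 3·i·π^2 + 21·i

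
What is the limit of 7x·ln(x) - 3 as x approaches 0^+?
The product is a 0·∞ indeterminate form at x → 0⁺.
Rewrite the product as 7·ln(x) / x^(-1) and apply L'Hôpital, or use the standard hierarchy x^(-1) ≫ |ln x| as x → 0⁺.
The indeterminate product → 0, so the limit = -3.

Final answer: -3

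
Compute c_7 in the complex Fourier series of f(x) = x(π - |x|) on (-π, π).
Compute the real Fourier coefficients first: a_7 = 0, b_7 = 8/(343·π).
Then c_7 = (a_7 − i·b_7)/2 = -4·i/(343·π).

Final answer: -4·i/(343·π)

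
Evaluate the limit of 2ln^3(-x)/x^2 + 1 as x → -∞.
The quotient is an ∞/∞ indeterminate form as x → -∞.
Compare growth rates of the dominant terms (exponentials ≫ polynomials ≫ logarithms), or apply L'Hôpital's rule; the quotient → 0.
Adding the constant: 0 + 1 = 1. Limit = 1.

Final answer: 1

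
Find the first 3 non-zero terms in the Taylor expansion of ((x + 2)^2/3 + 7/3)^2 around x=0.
38·x^2/9 + 88·x/9 + 121/9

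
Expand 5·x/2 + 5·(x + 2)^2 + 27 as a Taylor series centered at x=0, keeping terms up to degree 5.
5·x^2 + 45·x/2 + 47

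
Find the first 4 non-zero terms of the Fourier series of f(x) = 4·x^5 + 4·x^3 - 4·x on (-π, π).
(-152·π^2 + 8·π^4 + 904)·sin(x) + (-4·π^4 - 20 + 16·π^2)·sin(2·x) + (-88·π^2/27 - 40/81 + 8·π^4/3)·sin(3·x) + (-2·π^4 + 29/16 + π^2/2)·sin(4·x)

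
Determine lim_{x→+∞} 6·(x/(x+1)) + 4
Evaluate the dominant behaviour as x → +∞; each term tends to a finite value or vanishes.
Limit = 10.

Final answer: 10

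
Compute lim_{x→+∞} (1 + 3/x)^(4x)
As x → +∞: write (1 + 3/x)^(4x) = ((1 + 3/x)^x)^4 → (e^3)^4 = e^12.
Limit = e^(12).

Final answer: e^(12)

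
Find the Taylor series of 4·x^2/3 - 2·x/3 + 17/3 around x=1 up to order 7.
19/3 + 2·(x - 1) + 4·(x - 1)^2/3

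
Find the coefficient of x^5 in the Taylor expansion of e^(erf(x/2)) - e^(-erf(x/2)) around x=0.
Expand to order 5: e^(erf(x/2)) - e^(-erf(x/2)) = x^5·(-1/(12·π^(3/2)) + 1/(60·π^(5/2)) + 1/(80·√(π))) + x^3·(-1/(6·√(π)) + 1/(3·π^(3/2))) + 2·x/√(π) + O(x^6).
The coefficient of x^5 is -1/(12·π^(3/2)) + 1/(60·π^(5/2)) + 1/(80·√(π)).

Final answer: -1/(12·π^(3/2)) + 1/(60·π^(5/2)) + 1/(80·√(π))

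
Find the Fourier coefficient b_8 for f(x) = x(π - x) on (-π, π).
b_8 = (1/π) ∫_{-π}^{π} f(x)·sin(8x) dx.
Evaluate the integral (use parity and integration by parts as needed): b_8 = -π/4.

Final answer: -π/4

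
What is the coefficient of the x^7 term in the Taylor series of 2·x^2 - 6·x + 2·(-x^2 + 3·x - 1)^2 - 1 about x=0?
Expand to order 7: 2·x^2 - 6·x + 2·(-x^2 + 3·x - 1)^2 - 1 = 2·x^4 - 12·x^3 + 24·x^2 - 18·x + 1 + O(x^8).
The coefficient of x^7 is 0.

Final answer: 0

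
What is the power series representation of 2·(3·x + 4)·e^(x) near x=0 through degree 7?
5·x^7/504 + 11·x^6/180 + 19·x^5/60 + 4·x^4/3 + 13·x^3/3 + 10·x^2 + 14·x + 8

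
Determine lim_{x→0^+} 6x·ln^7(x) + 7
The product is a 0·∞ indeterminate form at x → 0⁺.
Rewrite the product as 6·ln^7(x) / x^(-1) and apply L'Hôpital, or use the standard hierarchy x^(-1) ≫ |ln x|^7 as x → 0⁺.
The indeterminate product → 0, so the limit = 7.

Final answer: 7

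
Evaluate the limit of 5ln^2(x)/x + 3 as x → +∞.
The quotient is an ∞/∞ indeterminate form as x → +∞.
The polynomial denominator x dominates the logarithmic numerator (any positive power of x ≫ ln^2(x) as x → ∞), so the quotient → 0.
Adding the constant: 0 + 3 = 3. Limit = 3.

Final answer: 3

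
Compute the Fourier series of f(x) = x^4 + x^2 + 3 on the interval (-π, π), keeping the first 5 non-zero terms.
(44 - 8·π^2)·cos(x) + (-2 + 2·π^2)·cos(2·x) + (4/27 - 8·π^2/9)·cos(3·x) + (1/16 + π^2/2)·cos(4·x) + 3 + π^2/3 + π^4/5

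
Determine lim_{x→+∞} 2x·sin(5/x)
As x → +∞: let u = 5/x → 0⁺; then 2·x·sin(5/x) = 2·5·sin(u)/u → 2·5·1 = 10.
Limit = 10.

Final answer: 10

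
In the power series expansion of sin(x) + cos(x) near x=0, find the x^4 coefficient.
Expand to order 4: sin(x) + cos(x) = x^4/24 - x^3/6 - x^2/2 + x + 1 + O(x^5).
The coefficient of x^4 is 1/24.

Final answer: 1/24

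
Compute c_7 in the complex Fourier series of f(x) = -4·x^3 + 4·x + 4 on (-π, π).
Compute the real Fourier coefficients first: a_7 = 0, b_7 = 440/343 - 8·π^2/7.
Then c_7 = (a_7 − i·b_7)/2 = -220·i/343 + 4·i·π^2/7.

Final answer: -220·i/343 + 4·i·π^2/7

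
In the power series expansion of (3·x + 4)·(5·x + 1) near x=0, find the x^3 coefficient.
Expand to order 3: (3·x + 4)·(5·x + 1) = 15·x^2 + 23·x + 4 + O(x^4).
The coefficient of x^3 is 0.

Final answer: 0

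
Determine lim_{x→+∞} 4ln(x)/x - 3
The quotient is an ∞/∞ indeterminate form as x → +∞.
The polynomial denominator x dominates the logarithmic numerator (any positive power of x ≫ ln(x) as x → ∞), so the quotient → 0.
Adding the constant: 0 - 3 = -3. Limit = -3.

Final answer: -3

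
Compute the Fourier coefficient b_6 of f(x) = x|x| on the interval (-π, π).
b_6 = (1/π) ∫_{-π}^{π} f(x)·sin(6x) dx.
Evaluate the integral (use parity and integration by parts as needed): b_6 = -π/3.

Final answer: -π/3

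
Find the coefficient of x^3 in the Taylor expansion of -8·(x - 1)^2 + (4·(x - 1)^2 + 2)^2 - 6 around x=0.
Expand to order 3: -8·(x - 1)^2 + (4·(x - 1)^2 + 2)^2 - 6 = -64·x^3 + 104·x^2 - 80·x + 22 + O(x^4).
The coefficient of x^3 is -64.

Final answer: -64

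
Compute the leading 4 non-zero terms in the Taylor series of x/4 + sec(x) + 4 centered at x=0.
5·x^4/24 + x^2/2 + x/4 + 5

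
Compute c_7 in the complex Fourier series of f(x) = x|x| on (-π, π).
Compute the real Fourier coefficients first: a_7 = 0, b_7 = (-8 + 98·π^2)/(343·π).
Then c_7 = (a_7 − i·b_7)/2 = -i·π/7 + 4·i/(343·π).

Final answer: -i·π/7 + 4·i/(343·π)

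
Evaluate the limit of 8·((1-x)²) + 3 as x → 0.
Direct substitution at x = 0 gives 11.

Final answer: 11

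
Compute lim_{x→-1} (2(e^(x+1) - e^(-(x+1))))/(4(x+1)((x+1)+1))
Both numerator and denominator → 0 as x → -1; this is a 0/0 indeterminate form.
Expand each to leading order near x = -1: numerator ~ 4·(x + 1), denominator ~ 4·(x + 1).
The limit of the ratio is 1.

Final answer: 1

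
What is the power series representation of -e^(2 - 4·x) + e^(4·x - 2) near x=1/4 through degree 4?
(1 - e^(2))·e^(-1) + (4 + 4·e^(2))·e^(-1)·(x - 1/4) + (8 - 8·e^(2))·e^(-1)·(x - 1/4)^2 + (32 + 32·e^(2))·e^(-1)·(x - 1/4)^3/3 + (32 - 32·e^(2))·e^(-1)·(x - 1/4)^4/3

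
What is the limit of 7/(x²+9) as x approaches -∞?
Evaluate the dominant behaviour as x → -∞; each term tends to a finite value or vanishes.
Limit = 0.

Final answer: 0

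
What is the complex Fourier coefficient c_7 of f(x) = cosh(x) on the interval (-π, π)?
Compute the real Fourier coefficients first: a_7 = -sinh(π)/(25·π), b_7 = 0.
Then c_7 = (a_7 − i·b_7)/2 = -sinh(π)/(50·π).

Final answer: -sinh(π)/(50·π)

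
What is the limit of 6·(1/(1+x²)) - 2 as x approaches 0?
Direct substitution at x = 0 gives 4.

Final answer: 4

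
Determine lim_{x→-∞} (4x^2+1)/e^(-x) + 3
The quotient is an ∞/∞ indeterminate form as x → -∞.
Compare growth rates of the dominant terms (exponentials ≫ polynomials ≫ logarithms), or apply L'Hôpital's rule; the quotient → 0.
Adding the constant: 0 + 3 = 3. Limit = 3.

Final answer: 3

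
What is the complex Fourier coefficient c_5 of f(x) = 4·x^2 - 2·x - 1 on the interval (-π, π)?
Compute the real Fourier coefficients first: a_5 = -16/25, b_5 = -4/5.
Then c_5 = (a_5 − i·b_5)/2 = -8/25 + 2·i/5.

Final answer: -8/25 + 2·i/5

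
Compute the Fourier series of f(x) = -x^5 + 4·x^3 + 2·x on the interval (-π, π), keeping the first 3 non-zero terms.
(-284 - 2·π^4 + 48·π^2)·sin(x) + (-9·π^2 + 23/2 + π^4)·sin(2·x) + (-2·π^4/3 - 116/81 + 112·π^2/27)·sin(3·x)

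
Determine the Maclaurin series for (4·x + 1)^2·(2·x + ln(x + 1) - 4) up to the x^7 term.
211·x^7/105 - 77·x^6/30 + 53·x^5/15 - 67·x^4/12 + 133·x^3/3 - 81·x^2/2 - 29·x - 4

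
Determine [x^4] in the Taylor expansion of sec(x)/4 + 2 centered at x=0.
Expand to order 4: sec(x)/4 + 2 = 5·x^4/96 + x^2/8 + 9/4 + O(x^5).
The coefficient of x^4 is 5/96.

Final answer: 5/96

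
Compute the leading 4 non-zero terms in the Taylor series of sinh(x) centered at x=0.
x^7/5040 + x^5/120 + x^3/6 + x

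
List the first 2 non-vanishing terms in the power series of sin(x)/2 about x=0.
-x^3/12 + x/2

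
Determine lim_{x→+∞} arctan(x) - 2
Evaluate the dominant behaviour as x → +∞; each term tends to a finite value or vanishes.
Limit = -2 + π/2.

Final answer: -2 + π/2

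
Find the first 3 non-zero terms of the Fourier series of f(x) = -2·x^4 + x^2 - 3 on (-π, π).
(-100 + 16·π^2)·cos(x) + (7 - 4·π^2)·cos(2·x) - 2·π^4/5 - 3 + π^2/3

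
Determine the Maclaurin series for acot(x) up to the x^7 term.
x^7/7 - x^5/5 + x^3/3 - x + π/2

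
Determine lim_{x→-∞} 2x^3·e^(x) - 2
The product is a 0·∞ indeterminate form at x → -∞.
Rewrite the product as 2x^3 / e^(-x) (an ∞/∞ form) and apply L'Hôpital, or use the standard hierarchy e^(|x|) ≫ |x^3| as x → -∞.
The indeterminate product → 0, so the limit = -2.

Final answer: -2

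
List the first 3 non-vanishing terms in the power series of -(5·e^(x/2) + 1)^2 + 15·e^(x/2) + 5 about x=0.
-95·x^2/8 - 45·x/2 - 16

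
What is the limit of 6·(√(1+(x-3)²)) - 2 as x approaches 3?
Direct substitution at x = 3 gives 4.

Final answer: 4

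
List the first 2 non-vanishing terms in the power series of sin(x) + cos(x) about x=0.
x + 1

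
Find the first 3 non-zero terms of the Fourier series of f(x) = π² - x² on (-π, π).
4·cos(x) - cos(2·x) + 2·π^2/3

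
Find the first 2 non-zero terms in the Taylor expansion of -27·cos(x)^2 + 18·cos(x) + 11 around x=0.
18·x^2 + 2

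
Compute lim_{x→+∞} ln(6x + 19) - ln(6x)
This is an ∞ − ∞ indeterminate form.
Combine the logarithms: ln(6x+19) − ln(6x) = ln((6x+19)/(6x)) = ln(1 + 19/(6x)) → ln(1) = 0.
Limit = 0.

Final answer: 0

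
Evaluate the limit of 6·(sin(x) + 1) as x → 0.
Direct substitution at x = 0 gives 6.

Final answer: 6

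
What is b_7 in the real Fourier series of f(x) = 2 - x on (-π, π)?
b_7 = (1/π) ∫_{-π}^{π} f(x)·sin(7x) dx.
Evaluate the integral (use parity and integration by parts as needed): b_7 = -2/7.

Final answer: -2/7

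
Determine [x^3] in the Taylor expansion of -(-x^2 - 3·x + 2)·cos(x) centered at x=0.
Expand to order 3: -(-x^2 - 3·x + 2)·cos(x) = -3·x^3/2 + 2·x^2 + 3·x - 2 + O(x^4).
The coefficient of x^3 is -3/2.

Final answer: -3/2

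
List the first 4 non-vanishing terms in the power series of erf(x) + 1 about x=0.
x^5/(5·√(π)) - 2·x^3/(3·√(π)) + 2·x/√(π) + 1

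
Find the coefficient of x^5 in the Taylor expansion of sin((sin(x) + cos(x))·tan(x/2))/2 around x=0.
Expand to order 5: sin((sin(x) + cos(x))·tan(x/2))/2 = -41·x^5/2560 - 5·x^4/96 - 11·x^3/96 + x^2/4 + x/4 + O(x^6).
The coefficient of x^5 is -41/2560.

Final answer: -41/2560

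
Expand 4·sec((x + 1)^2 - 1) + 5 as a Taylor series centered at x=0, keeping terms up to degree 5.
80·x^5/3 + 46·x^4/3 + 8·x^3 + 8·x^2 + 9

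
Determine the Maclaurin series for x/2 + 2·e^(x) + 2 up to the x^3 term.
x^3/3 + x^2 + 5·x/2 + 4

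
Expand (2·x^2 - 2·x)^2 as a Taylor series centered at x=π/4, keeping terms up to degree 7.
-π^3/8 + π^4/64 + π^2/4 + (-3·π^2/2 + 2·π + π^3/4)·(x - π/4) + (-6·π + 4 + 3·π^2/2)·(x - π/4)^2 + (-8 + 4·π)·(x - π/4)^3 + 4·(x - π/4)^4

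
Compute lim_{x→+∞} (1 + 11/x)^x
As x → +∞: this is the defining limit (1 + 11/x)^x → e^11.
Limit = e^(11).

Final answer: e^(11)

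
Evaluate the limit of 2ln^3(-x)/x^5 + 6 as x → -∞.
The quotient is an ∞/∞ indeterminate form as x → -∞.
Compare growth rates of the dominant terms (exponentials ≫ polynomials ≫ logarithms), or apply L'Hôpital's rule; the quotient → 0.
Adding the constant: 0 + 6 = 6. Limit = 6.

Final answer: 6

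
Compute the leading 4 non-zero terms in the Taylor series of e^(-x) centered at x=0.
-x^3/6 + x^2/2 - x + 1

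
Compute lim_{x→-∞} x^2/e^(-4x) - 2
The quotient is an ∞/∞ indeterminate form as x → -∞.
Compare growth rates of the dominant terms (exponentials ≫ polynomials ≫ logarithms), or apply L'Hôpital's rule; the quotient → 0.
Adding the constant: 0 - 2 = -2. Limit = -2.

Final answer: -2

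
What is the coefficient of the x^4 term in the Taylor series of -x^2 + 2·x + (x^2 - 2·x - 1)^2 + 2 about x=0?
Expand to order 4: -x^2 + 2·x + (x^2 - 2·x - 1)^2 + 2 = x^4 - 4·x^3 + x^2 + 6·x + 3 + O(x^5).
The coefficient of x^4 is 1.

Final answer: 1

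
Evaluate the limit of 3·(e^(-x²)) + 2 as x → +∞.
Evaluate the dominant behaviour as x → +∞; each term tends to a finite value or vanishes.
Limit = 2.

Final answer: 2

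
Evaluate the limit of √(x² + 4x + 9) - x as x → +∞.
As x → +∞: multiply by the conjugate to get (4x+9)/(√(x²+4x+9)+x); the denominator ~ 2x, so the limit is 4/2 = 2.
Limit = 2.

Final answer: 2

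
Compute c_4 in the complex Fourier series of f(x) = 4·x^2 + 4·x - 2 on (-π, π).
Compute the real Fourier coefficients first: a_4 = 1, b_4 = -2.
Then c_4 = (a_4 − i·b_4)/2 = 1/2 + i.

Final answer: 1/2 + i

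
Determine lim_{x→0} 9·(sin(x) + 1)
Direct substitution at x = 0 gives 9.

Final answer: 9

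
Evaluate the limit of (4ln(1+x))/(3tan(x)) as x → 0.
Both numerator and denominator → 0 as x → 0; this is a 0/0 indeterminate form.
Expand each to leading order near x = 0: numerator ~ 4·x, denominator ~ 3·x.
The limit of the ratio is 4/3.

Final answer: 4/3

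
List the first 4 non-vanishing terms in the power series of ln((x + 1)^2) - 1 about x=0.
2·x^3/3 - x^2 + 2·x - 1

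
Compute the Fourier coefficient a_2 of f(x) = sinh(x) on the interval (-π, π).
a_2 = (1/π) ∫_{-π}^{π} f(x)·cos(2x) dx.
Evaluate the integral (use parity and integration by parts as needed): a_2 = 0.

Final answer: 0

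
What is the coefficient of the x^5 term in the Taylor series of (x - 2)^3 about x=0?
Expand to order 5: (x - 2)^3 = x^3 - 6·x^2 + 12·x - 8 + O(x^6).
The coefficient of x^5 is 0.

Final answer: 0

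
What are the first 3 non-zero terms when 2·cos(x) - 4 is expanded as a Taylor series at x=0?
x^4/12 - x^2 - 2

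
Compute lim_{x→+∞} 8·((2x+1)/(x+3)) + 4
Evaluate the dominant behaviour as x → +∞; each term tends to a finite value or vanishes.
Limit = 20.

Final answer: 20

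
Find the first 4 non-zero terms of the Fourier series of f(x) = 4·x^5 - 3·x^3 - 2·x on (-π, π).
(-166·π^2 + 8·π^4 + 992)·sin(x) + (-4·π^4 - 65/2 + 23·π^2)·sin(2·x) + (-214·π^2/27 + 320/81 + 8·π^4/3)·sin(3·x) + (-2·π^4 - 1/2 + 4·π^2)·sin(4·x)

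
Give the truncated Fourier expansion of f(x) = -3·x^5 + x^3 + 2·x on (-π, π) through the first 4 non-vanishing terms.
(-728 - 6·π^4 + 122·π^2)·sin(x) + (-16·π^2 + 22 + 3·π^4)·sin(2·x) + (-2·π^4 - 56/27 + 46·π^2/9)·sin(3·x) + (-19·π^2/8 - 7/64 + 3·π^4/2)·sin(4·x)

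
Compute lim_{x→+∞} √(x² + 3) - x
This is an ∞ − ∞ indeterminate form.
Multiply and divide by the conjugate √(x²+3) + x; the x² terms cancel, leaving 3/(√(x²+3)+x) → 0.
Limit = 0.

Final answer: 0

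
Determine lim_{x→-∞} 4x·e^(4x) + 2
The product is a 0·∞ indeterminate form at x → -∞.
Rewrite the product as 4x / e^(-4x) (an ∞/∞ form) and apply L'Hôpital, or use the standard hierarchy e^(4|x|) ≫ |x| as x → -∞.
The indeterminate product → 0, so the limit = 2.

Final answer: 2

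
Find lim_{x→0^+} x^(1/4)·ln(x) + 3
The product is a 0·∞ indeterminate form at x → 0⁺.
Rewrite the product as ln(x) / x^(-1/4) and apply L'Hôpital, or use the standard hierarchy x^(-1/4) ≫ |ln x| as x → 0⁺.
The indeterminate product → 0, so the limit = 3.

Final answer: 3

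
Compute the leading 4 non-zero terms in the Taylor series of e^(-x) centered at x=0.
-x^3/6 + x^2/2 - x + 1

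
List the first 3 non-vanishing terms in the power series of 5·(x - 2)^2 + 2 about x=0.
5·x^2 - 20·x + 22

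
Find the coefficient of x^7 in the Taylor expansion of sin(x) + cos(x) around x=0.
Expand to order 7: sin(x) + cos(x) = -x^7/5040 - x^6/720 + x^5/120 + x^4/24 - x^3/6 - x^2/2 + x + 1 + O(x^8).
The coefficient of x^7 is -1/5040.

Final answer: -1/5040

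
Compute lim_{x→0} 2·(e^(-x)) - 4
Direct substitution at x = 0 gives -2.

Final answer: -2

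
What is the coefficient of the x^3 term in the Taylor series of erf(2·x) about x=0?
Expand to order 3: erf(2·x) = -16·x^3/(3·√(π)) + 4·x/√(π) + O(x^4).
The coefficient of x^3 is -16/(3·√(π)).

Final answer: -16/(3·√(π))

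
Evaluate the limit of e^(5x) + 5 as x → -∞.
Evaluate the dominant behaviour as x → -∞; each term tends to a finite value or vanishes.
Limit = 5.

Final answer: 5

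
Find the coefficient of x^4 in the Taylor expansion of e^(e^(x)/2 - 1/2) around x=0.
Expand to order 4: e^(e^(x)/2 - 1/2) = 49·x^4/384 + 11·x^3/48 + 3·x^2/8 + x/2 + 1 + O(x^5).
The coefficient of x^4 is 49/384.

Final answer: 49/384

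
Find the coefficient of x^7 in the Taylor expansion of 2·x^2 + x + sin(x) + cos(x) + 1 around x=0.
Expand to order 7: 2·x^2 + x + sin(x) + cos(x) + 1 = -x^7/5040 - x^6/720 + x^5/120 + x^4/24 - x^3/6 + 3·x^2/2 + 2·x + 2 + O(x^8).
The coefficient of x^7 is -1/5040.

Final answer: -1/5040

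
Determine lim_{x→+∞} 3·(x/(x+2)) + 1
Evaluate the dominant behaviour as x → +∞; each term tends to a finite value or vanishes.
Limit = 4.

Final answer: 4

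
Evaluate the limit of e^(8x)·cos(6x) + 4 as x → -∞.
Evaluate the dominant behaviour as x → -∞; each term tends to a finite value or vanishes.
Limit = 4.

Final answer: 4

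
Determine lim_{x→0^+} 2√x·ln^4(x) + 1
The product is a 0·∞ indeterminate form at x → 0⁺.
Rewrite the product as 2·ln^4(x) / x^(-1/2) and apply L'Hôpital, or use the standard hierarchy x^(-1/2) ≫ |ln x|^4 as x → 0⁺.
The indeterminate product → 0, so the limit = 1.

Final answer: 1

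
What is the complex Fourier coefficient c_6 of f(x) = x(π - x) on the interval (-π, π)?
Compute the real Fourier coefficients first: a_6 = -1/9, b_6 = -π/3.
Then c_6 = (a_6 − i·b_6)/2 = -1/18 + i·π/6.

Final answer: -1/18 + i·π/6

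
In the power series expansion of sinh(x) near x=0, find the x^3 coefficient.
Expand to order 3: sinh(x) = x^3/6 + x + O(x^4).
The coefficient of x^3 is 1/6.

Final answer: 1/6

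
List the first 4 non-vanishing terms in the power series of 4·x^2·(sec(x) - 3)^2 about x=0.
-47·x^8/90 - 7·x^6/3 - 8·x^4 + 16·x^2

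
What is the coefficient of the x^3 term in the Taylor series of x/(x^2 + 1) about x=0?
Expand to order 3: x/(x^2 + 1) = -x^3 + x + O(x^4).
The coefficient of x^3 is -1.

Final answer: -1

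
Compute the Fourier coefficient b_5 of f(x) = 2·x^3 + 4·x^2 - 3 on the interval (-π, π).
b_5 = (1/π) ∫_{-π}^{π} f(x)·sin(5x) dx.
Evaluate the integral (use parity and integration by parts as needed): b_5 = -24/125 + 4·π^2/5.

Final answer: -24/125 + 4·π^2/5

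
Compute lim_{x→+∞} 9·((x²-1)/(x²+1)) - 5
Evaluate the dominant behaviour as x → +∞; each term tends to a finite value or vanishes.
Limit = 4.

Final answer: 4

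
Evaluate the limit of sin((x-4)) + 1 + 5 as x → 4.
Direct substitution at x = 4 gives 6.

Final answer: 6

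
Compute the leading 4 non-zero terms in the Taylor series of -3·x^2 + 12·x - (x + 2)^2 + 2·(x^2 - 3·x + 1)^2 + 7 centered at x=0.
-12·x^3 + 18·x^2 - 4·x + 5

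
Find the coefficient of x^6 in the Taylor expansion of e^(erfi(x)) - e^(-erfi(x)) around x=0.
Expand to order 6: e^(erfi(x)) - e^(-erfi(x)) = x^5·(8/(15·π^(5/2)) + 2/(5·√(π)) + 8/(3·π^(3/2))) + x^3·(8/(3·π^(3/2)) + 4/(3·√(π))) + 4·x/√(π) + O(x^7).
The coefficient of x^6 is 0.

Final answer: 0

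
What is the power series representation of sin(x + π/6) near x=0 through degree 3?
-√(3)·x^3/12 - x^2/4 + √(3)·x/2 + 1/2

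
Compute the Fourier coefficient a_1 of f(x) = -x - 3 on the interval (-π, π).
a_1 = (1/π) ∫_{-π}^{π} f(x)·cos(1x) dx.
Evaluate the integral (use parity and integration by parts as needed): a_1 = 0.

Final answer: 0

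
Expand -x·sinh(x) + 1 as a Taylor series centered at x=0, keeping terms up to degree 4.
-x^4/6 - x^2 + 1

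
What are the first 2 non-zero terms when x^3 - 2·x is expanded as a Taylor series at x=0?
x^3 - 2·x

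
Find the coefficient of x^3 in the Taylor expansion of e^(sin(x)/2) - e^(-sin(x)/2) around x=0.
Expand to order 3: e^(sin(x)/2) - e^(-sin(x)/2) = -x^3/8 + x + O(x^4).
The coefficient of x^3 is -1/8.

Final answer: -1/8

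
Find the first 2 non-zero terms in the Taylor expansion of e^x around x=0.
x + 1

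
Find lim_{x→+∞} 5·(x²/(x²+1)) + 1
Evaluate the dominant behaviour as x → +∞; each term tends to a finite value or vanishes.
Limit = 6.

Final answer: 6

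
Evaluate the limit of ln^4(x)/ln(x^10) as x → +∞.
This is an ∞/∞ indeterminate form as x → +∞.
Write ln(x^10) = 10·ln(x), reducing the quotient to ln^3(x)/10 → ∞.
Limit = ∞.

Final answer: ∞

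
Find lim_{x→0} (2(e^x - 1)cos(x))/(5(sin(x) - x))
Both numerator and denominator → 0 as x → 0; this is a 0/0 indeterminate form.
Expand each to leading order near x = 0: numerator ~ 2·x, denominator ~ -5·x^3/6.
The limit of the ratio is -∞.

Final answer: -∞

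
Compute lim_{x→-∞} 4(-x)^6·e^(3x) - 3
The product is a 0·∞ indeterminate form at x → -∞.
Rewrite the product as 4(-x)^6 / e^(-3x) (an ∞/∞ form) and apply L'Hôpital, or use the standard hierarchy e^(3|x|) ≫ |(-x)^6| as x → -∞.
The indeterminate product → 0, so the limit = -3.

Final answer: -3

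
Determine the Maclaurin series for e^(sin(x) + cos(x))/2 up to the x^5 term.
e·x^5/20 - 5·e·x^4/48 - e·x^3/4 + e·x/2 + e/2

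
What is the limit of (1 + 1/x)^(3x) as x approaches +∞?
As x → +∞: write (1 + 1/x)^(3x) = ((1 + 1/x)^x)^3 → (e^1)^3 = e^3.
Limit = e^(3).

Final answer: e^(3)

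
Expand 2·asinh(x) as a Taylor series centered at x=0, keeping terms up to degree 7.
-5·x^7/56 + 3·x^5/20 - x^3/3 + 2·x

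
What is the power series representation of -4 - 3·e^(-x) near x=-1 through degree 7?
-3·e - 4 + 3·e·(x + 1) - 3·e·(x + 1)^2/2 + e·(x + 1)^3/2 - e·(x + 1)^4/8 + e·(x + 1)^5/40 - e·(x + 1)^6/240 + e·(x + 1)^7/1680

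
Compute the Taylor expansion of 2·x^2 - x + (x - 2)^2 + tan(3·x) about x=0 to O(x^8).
4131·x^7/35 + 162·x^5/5 + 9·x^3 + 3·x^2 - 2·x + 4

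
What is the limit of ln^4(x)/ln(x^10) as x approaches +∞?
This is an ∞/∞ indeterminate form as x → +∞.
Write ln(x^10) = 10·ln(x), reducing the quotient to ln^3(x)/10 → ∞.
Limit = ∞.

Final answer: ∞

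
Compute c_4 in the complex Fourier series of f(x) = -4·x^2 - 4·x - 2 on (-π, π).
Compute the real Fourier coefficients first: a_4 = -1, b_4 = 2.
Then c_4 = (a_4 − i·b_4)/2 = -1/2 - i.

Final answer: -1/2 - i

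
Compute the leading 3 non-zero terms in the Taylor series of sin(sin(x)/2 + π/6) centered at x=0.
-x^2/16 + √(3)·x/4 + 1/2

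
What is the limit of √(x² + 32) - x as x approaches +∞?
This is an ∞ − ∞ indeterminate form.
Multiply and divide by the conjugate √(x²+32) + x; the x² terms cancel, leaving 32/(√(x²+32)+x) → 0.
Limit = 0.

Final answer: 0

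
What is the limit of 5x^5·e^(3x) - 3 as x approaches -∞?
The product is a 0·∞ indeterminate form at x → -∞.
Rewrite the product as 5x^5 / e^(-3x) (an ∞/∞ form) and apply L'Hôpital, or use the standard hierarchy e^(3|x|) ≫ |x^5| as x → -∞.
The indeterminate product → 0, so the limit = -3.

Final answer: -3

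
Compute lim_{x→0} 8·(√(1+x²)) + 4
Direct substitution at x = 0 gives 12.

Final answer: 12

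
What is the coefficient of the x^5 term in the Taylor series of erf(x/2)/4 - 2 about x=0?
Expand to order 5: erf(x/2)/4 - 2 = x^5/(640·√(π)) - x^3/(48·√(π)) + x/(4·√(π)) - 2 + O(x^6).
The coefficient of x^5 is 1/(640·√(π)).

Final answer: 1/(640·√(π))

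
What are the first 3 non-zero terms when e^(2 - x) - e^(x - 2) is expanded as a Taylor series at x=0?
x^2·(-e^(-2)/2 + e^(2)/2) + x·(-e^(2) - e^(-2)) - e^(-2) + e^(2)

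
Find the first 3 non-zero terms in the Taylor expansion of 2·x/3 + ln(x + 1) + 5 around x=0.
-x^2/2 + 5·x/3 + 5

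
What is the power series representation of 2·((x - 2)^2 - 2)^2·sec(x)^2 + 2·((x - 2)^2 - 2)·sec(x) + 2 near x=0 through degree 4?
295·x^4/6 - 52·x^3 + 52·x^2 - 40·x + 14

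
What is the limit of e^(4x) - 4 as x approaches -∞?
Evaluate the dominant behaviour as x → -∞; each term tends to a finite value or vanishes.
Limit = -4.

Final answer: -4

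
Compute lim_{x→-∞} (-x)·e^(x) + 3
The product is a 0·∞ indeterminate form at x → -∞.
Rewrite the product as (-x) / e^(-x) (an ∞/∞ form) and apply L'Hôpital, or use the standard hierarchy e^(|x|) ≫ |(-x)| as x → -∞.
The indeterminate product → 0, so the limit = 3.

Final answer: 3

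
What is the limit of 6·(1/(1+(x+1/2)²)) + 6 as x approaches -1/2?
Direct substitution at x = -1/2 gives 12.

Final answer: 12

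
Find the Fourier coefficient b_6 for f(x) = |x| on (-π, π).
b_6 = (1/π) ∫_{-π}^{π} f(x)·sin(6x) dx.
Evaluate the integral (use parity and integration by parts as needed): b_6 = 0.

Final answer: 0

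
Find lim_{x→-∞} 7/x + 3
Evaluate the dominant behaviour as x → -∞; each term tends to a finite value or vanishes.
Limit = 3.

Final answer: 3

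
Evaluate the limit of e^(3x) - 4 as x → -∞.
Evaluate the dominant behaviour as x → -∞; each term tends to a finite value or vanishes.
Limit = -4.

Final answer: -4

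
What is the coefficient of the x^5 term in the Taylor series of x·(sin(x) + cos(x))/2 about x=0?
Expand to order 5: x·(sin(x) + cos(x))/2 = x^5/48 - x^4/12 - x^3/4 + x^2/2 + x/2 + O(x^6).
The coefficient of x^5 is 1/48.

Final answer: 1/48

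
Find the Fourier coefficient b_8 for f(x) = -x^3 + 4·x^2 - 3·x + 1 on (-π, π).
b_8 = (1/π) ∫_{-π}^{π} f(x)·sin(8x) dx.
Evaluate the integral (use parity and integration by parts as needed): b_8 = 93/128 + π^2/4.

Final answer: 93/128 + π^2/4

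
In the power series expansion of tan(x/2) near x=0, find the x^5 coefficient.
Expand to order 5: tan(x/2) = x^5/240 + x^3/24 + x/2 + O(x^6).
The coefficient of x^5 is 1/240.

Final answer: 1/240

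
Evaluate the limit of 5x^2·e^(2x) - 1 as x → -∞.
The product is a 0·∞ indeterminate form at x → -∞.
Rewrite the product as 5x^2 / e^(-2x) (an ∞/∞ form) and apply L'Hôpital, or use the standard hierarchy e^(2|x|) ≫ |x^2| as x → -∞.
The indeterminate product → 0, so the limit = -1.

Final answer: -1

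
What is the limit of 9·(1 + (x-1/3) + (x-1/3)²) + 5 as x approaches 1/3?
Direct substitution at x = 1/3 gives 14.

Final answer: 14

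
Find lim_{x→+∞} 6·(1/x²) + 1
Evaluate the dominant behaviour as x → +∞; each term tends to a finite value or vanishes.
Limit = 1.

Final answer: 1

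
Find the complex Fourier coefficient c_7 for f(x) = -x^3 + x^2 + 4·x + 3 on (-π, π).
Compute the real Fourier coefficients first: a_7 = -4/49, b_7 = 404/343 - 2·π^2/7.
Then c_7 = (a_7 − i·b_7)/2 = -2/49 - 202·i/343 + i·π^2/7.

Final answer: -2/49 - 202·i/343 + i·π^2/7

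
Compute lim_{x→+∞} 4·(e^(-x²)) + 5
Evaluate the dominant behaviour as x → +∞; each term tends to a finite value or vanishes.
Limit = 5.

Final answer: 5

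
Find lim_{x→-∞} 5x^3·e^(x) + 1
The product is a 0·∞ indeterminate form at x → -∞.
Rewrite the product as 5x^3 / e^(-x) (an ∞/∞ form) and apply L'Hôpital, or use the standard hierarchy e^(|x|) ≫ |x^3| as x → -∞.
The indeterminate product → 0, so the limit = 1.

Final answer: 1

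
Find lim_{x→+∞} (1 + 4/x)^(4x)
As x → +∞: write (1 + 4/x)^(4x) = ((1 + 4/x)^x)^4 → (e^4)^4 = e^16.
Limit = e^(16).

Final answer: e^(16)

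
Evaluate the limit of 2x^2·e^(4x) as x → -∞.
This is a 0·∞ indeterminate form at x → -∞.
Rewrite the product as 2x^2 / e^(-4x) (an ∞/∞ form) and apply L'Hôpital, or use the standard hierarchy e^(4|x|) ≫ |x^2| as x → -∞.
The indeterminate product → 0, so the limit = 0.

Final answer: 0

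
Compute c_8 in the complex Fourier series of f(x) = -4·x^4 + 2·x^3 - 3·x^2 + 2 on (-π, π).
Compute the real Fourier coefficients first: a_8 = -π^2/2 - 9/64, b_8 = 3/64 - π^2/2.
Then c_8 = (a_8 − i·b_8)/2 = -π^2/4 - 9/128 - 3·i/128 + i·π^2/4.

Final answer: -π^2/4 - 9/128 - 3·i/128 + i·π^2/4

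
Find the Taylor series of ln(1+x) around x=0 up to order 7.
x^7/7 - x^6/6 + x^5/5 - x^4/4 + x^3/3 - x^2/2 + x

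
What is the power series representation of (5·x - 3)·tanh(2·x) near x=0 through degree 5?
-64·x^5/5 - 40·x^4/3 + 8·x^3 + 10·x^2 - 6·x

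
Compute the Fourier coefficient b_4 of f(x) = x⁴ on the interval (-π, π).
b_4 = (1/π) ∫_{-π}^{π} f(x)·sin(4x) dx.
Evaluate the integral (use parity and integration by parts as needed): b_4 = 0.

Final answer: 0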